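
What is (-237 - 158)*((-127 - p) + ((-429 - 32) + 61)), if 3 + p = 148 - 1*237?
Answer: 171825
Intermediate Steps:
p = -92 (p = -3 + (148 - 1*237) = -3 + (148 - 237) = -3 - 89 = -92)
(-237 - 158)*((-127 - p) + ((-429 - 32) + 61)) = (-237 - 158)*((-127 - 1*(-92)) + ((-429 - 32) + 61)) = -395*((-127 + 92) + (-461 + 61)) = -395*(-35 - 400) = -395*(-435) = 171825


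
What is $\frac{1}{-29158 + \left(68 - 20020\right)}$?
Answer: $- \frac{1}{49110} \approx -2.0362 \cdot 10^{-5}$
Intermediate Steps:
$\frac{1}{-29158 + \left(68 - 20020\right)} = \frac{1}{-29158 - 19952} = \frac{1}{-49110} = - \frac{1}{49110}$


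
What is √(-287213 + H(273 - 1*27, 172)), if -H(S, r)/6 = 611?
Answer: I*√290879 ≈ 539.33*I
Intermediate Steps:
H(S, r) = -3666 (H(S, r) = -6*611 = -3666)
√(-287213 + H(273 - 1*27, 172)) = √(-287213 - 3666) = √(-290879) = I*√290879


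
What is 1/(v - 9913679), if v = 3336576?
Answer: -1/6577103 ≈ -1.5204e-7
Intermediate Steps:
1/(v - 9913679) = 1/(3336576 - 9913679) = 1/(-6577103) = -1/6577103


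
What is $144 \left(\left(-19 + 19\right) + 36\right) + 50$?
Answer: $5234$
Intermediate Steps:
$144 \left(\left(-19 + 19\right) + 36\right) + 50 = 144 \left(0 + 36\right) + 50 = 144 \cdot 36 + 50 = 5184 + 50 = 5234$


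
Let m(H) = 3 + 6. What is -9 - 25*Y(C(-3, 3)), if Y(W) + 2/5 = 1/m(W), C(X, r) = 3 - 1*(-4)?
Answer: -16/9 ≈ -1.7778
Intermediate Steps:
m(H) = 9
C(X, r) = 7 (C(X, r) = 3 + 4 = 7)
Y(W) = -13/45 (Y(W) = -⅖ + 1/9 = -⅖ + ⅑ = -13/45)
-9 - 25*Y(C(-3, 3)) = -9 - 25*(-13/45) = -9 + 65/9 = -16/9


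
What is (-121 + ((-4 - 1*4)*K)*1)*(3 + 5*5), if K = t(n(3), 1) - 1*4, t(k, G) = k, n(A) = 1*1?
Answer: -2716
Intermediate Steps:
n(A) = 1
K = -3 (K = 1 - 1*4 = 1 - 4 = -3)
(-121 + ((-4 - 1*4)*K)*1)*(3 + 5*5) = (-121 + ((-4 - 1*4)*(-3))*1)*(3 + 5*5) = (-121 + ((-4 - 4)*(-3))*1)*(3 + 25) = (-121 - 8*(-3)*1)*28 = (-121 + 24*1)*28 = (-121 + 24)*28 = -97*28 = -2716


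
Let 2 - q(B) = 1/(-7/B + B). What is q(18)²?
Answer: 379456/100489 ≈ 3.7761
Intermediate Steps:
q(B) = 2 - 1/(B - 7/B) (q(B) = 2 - 1/(-7/B + B) = 2 - 1/(B - 7/B))
q(18)² = ((-14 - 1*18 + 2*18²)/(-7 + 18²))² = ((-14 - 18 + 2*324)/(-7 + 324))² = ((-14 - 18 + 648)/317)² = ((1/317)*616)² = (616/317)² = 379456/100489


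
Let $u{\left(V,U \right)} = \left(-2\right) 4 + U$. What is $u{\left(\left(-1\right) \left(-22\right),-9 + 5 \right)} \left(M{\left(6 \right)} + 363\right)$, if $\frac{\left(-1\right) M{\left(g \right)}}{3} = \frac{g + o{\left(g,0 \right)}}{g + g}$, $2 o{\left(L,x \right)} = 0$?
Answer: $-4338$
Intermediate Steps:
$o{\left(L,x \right)} = 0$ ($o{\left(L,x \right)} = \frac{1}{2} \cdot 0 = 0$)
$u{\left(V,U \right)} = -8 + U$
$M{\left(g \right)} = - \frac{3}{2}$ ($M{\left(g \right)} = - 3 \frac{g + 0}{g + g} = - 3 \frac{g}{2 g} = - 3 g \frac{1}{2 g} = \left(-3\right) \frac{1}{2} = - \frac{3}{2}$)
$u{\left(\left(-1\right) \left(-22\right),-9 + 5 \right)} \left(M{\left(6 \right)} + 363\right) = \left(-8 + \left(-9 + 5\right)\right) \left(- \frac{3}{2} + 363\right) = \left(-8 - 4\right) \frac{723}{2} = \left(-12\right) \frac{723}{2} = -4338$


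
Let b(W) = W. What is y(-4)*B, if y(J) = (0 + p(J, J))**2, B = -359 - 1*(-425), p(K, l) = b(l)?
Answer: 1056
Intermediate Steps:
p(K, l) = l
B = 66 (B = -359 + 425 = 66)
y(J) = J**2 (y(J) = (0 + J)**2 = J**2)
y(-4)*B = (-4)**2*66 = 16*66 = 1056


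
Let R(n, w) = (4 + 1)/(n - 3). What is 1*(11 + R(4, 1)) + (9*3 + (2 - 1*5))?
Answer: 40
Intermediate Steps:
R(n, w) = 5/(-3 + n)
1*(11 + R(4, 1)) + (9*3 + (2 - 1*5)) = 1*(11 + 5/(-3 + 4)) + (9*3 + (2 - 1*5)) = 1*(11 + 5/1) + (27 + (2 - 5)) = 1*(11 + 5*1) + (27 - 3) = 1*(11 + 5) + 24 = 1*16 + 24 = 16 + 24 = 40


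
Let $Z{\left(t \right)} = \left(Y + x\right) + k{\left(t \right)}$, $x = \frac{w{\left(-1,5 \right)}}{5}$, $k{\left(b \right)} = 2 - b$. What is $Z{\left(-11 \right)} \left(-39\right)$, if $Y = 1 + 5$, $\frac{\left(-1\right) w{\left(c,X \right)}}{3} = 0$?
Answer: $-741$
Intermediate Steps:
$w{\left(c,X \right)} = 0$ ($w{\left(c,X \right)} = \left(-3\right) 0 = 0$)
$x = 0$ ($x = \frac{0}{5} = 0 \cdot \frac{1}{5} = 0$)
$Y = 6$
$Z{\left(t \right)} = 8 - t$ ($Z{\left(t \right)} = \left(6 + 0\right) - \left(-2 + t\right) = 6 - \left(-2 + t\right) = 8 - t$)
$Z{\left(-11 \right)} \left(-39\right) = \left(8 - -11\right) \left(-39\right) = \left(8 + 11\right) \left(-39\right) = 19 \left(-39\right) = -741$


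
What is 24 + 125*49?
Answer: 6149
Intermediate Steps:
24 + 125*49 = 24 + 6125 = 6149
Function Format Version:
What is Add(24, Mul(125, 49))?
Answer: 6149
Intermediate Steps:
Add(24, Mul(125, 49)) = Add(24, 6125) = 6149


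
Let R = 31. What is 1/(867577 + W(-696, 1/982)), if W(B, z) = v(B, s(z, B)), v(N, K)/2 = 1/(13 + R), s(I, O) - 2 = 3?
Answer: 22/19086695 ≈ 1.1526e-6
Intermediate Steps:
s(I, O) = 5 (s(I, O) = 2 + 3 = 5)
v(N, K) = 1/22 (v(N, K) = 2/(13 + 31) = 2/44 = 2*(1/44) = 1/22)
W(B, z) = 1/22
1/(867577 + W(-696, 1/982)) = 1/(867577 + 1/22) = 1/(19086695/22) = 22/19086695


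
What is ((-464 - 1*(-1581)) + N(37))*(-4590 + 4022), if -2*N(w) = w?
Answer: -623948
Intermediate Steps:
N(w) = -w/2
((-464 - 1*(-1581)) + N(37))*(-4590 + 4022) = ((-464 - 1*(-1581)) - ½*37)*(-4590 + 4022) = ((-464 + 1581) - 37/2)*(-568) = (1117 - 37/2)*(-568) = (2197/2)*(-568) = -623948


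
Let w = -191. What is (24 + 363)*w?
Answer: -73917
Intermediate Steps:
(24 + 363)*w = (24 + 363)*(-191) = 387*(-191) = -73917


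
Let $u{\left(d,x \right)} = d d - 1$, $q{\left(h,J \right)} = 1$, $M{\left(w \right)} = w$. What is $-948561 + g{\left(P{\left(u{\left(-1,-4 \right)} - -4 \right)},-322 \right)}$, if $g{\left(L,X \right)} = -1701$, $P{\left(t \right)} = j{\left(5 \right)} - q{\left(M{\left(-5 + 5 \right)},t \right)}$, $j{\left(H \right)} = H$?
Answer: $-950262$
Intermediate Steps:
$u{\left(d,x \right)} = -1 + d^{2}$ ($u{\left(d,x \right)} = d^{2} - 1 = -1 + d^{2}$)
$P{\left(t \right)} = 4$ ($P{\left(t \right)} = 5 - 1 = 4$)
$-948561 + g{\left(P{\left(u{\left(-1,-4 \right)} - -4 \right)},-322 \right)} = -948561 - 1701 = -950262$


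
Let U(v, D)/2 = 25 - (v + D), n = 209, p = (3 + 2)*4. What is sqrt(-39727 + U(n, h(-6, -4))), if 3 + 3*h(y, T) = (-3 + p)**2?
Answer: I*sqrt(362571)/3 ≈ 200.71*I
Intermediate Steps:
p = 20 (p = 5*4 = 20)
h(y, T) = 286/3 (h(y, T) = -1 + (-3 + 20)**2/3 = -1 + (1/3)*17**2 = -1 + (1/3)*289 = -1 + 289/3 = 286/3)
U(v, D) = 50 - 2*D - 2*v (U(v, D) = 2*(25 - (v + D)) = 2*(25 - (D + v)) = 2*(25 + (-D - v)) = 2*(25 - D - v) = 50 - 2*D - 2*v)
sqrt(-39727 + U(n, h(-6, -4))) = sqrt(-39727 + (50 - 2*286/3 - 2*209)) = sqrt(-39727 + (50 - 572/3 - 418)) = sqrt(-39727 - 1676/3) = sqrt(-120857/3) = I*sqrt(362571)/3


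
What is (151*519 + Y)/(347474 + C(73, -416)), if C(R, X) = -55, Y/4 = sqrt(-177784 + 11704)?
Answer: 78369/347419 + 32*I*sqrt(2595)/347419 ≈ 0.22557 + 0.0046921*I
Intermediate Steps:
Y = 32*I*sqrt(2595) (Y = 4*sqrt(-177784 + 11704) = 4*sqrt(-166080) = 4*(8*I*sqrt(2595)) = 32*I*sqrt(2595) ≈ 1630.1*I)
(151*519 + Y)/(347474 + C(73, -416)) = (151*519 + 32*I*sqrt(2595))/(347474 - 55) = (78369 + 32*I*sqrt(2595))/347419 = (78369 + 32*I*sqrt(2595))*(1/347419) = 78369/347419 + 32*I*sqrt(2595)/347419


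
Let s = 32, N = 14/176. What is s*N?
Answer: 28/11 ≈ 2.5455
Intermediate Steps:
N = 7/88 (N = 14*(1/176) = 7/88 ≈ 0.079545)
s*N = 32*(7/88) = 28/11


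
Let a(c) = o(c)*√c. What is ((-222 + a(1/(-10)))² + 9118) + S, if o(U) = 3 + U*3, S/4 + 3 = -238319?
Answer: -894886729/1000 - 2997*I*√10/25 ≈ -8.9489e+5 - 379.09*I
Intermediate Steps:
S = -953288 (S = -12 + 4*(-238319) = -12 - 953276 = -953288)
o(U) = 3 + 3*U
a(c) = √c*(3 + 3*c) (a(c) = (3 + 3*c)*√c = √c*(3 + 3*c))
((-222 + a(1/(-10)))² + 9118) + S = ((-222 + 3*√(1/(-10))*(1 + 1/(-10)))² + 9118) - 953288 = ((-222 + 3*√(-⅒)*(1 - ⅒))² + 9118) - 953288 = ((-222 + 3*(I*√10/10)*(9/10))² + 9118) - 953288 = ((-222 + 27*I*√10/100)² + 9118) - 953288 = (9118 + (-222 + 27*I*√10/100)²) - 953288 = -944170 + (-222 + 27*I*√10/100)²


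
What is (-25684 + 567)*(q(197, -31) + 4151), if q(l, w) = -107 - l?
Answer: -96625099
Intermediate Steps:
(-25684 + 567)*(q(197, -31) + 4151) = (-25684 + 567)*((-107 - 1*197) + 4151) = -25117*((-107 - 197) + 4151) = -25117*(-304 + 4151) = -25117*3847 = -96625099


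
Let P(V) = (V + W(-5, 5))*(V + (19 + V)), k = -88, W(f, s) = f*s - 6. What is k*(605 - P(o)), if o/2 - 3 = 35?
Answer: 623920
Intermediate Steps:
W(f, s) = -6 + f*s
o = 76 (o = 6 + 2*35 = 6 + 70 = 76)
P(V) = (-31 + V)*(19 + 2*V) (P(V) = (V + (-6 - 5*5))*(V + (19 + V)) = (V + (-6 - 25))*(19 + 2*V) = (V - 31)*(19 + 2*V) = (-31 + V)*(19 + 2*V))
k*(605 - P(o)) = -88*(605 - (-589 - 43*76 + 2*76²)) = -88*(605 - (-589 - 3268 + 2*5776)) = -88*(605 - (-589 - 3268 + 11552)) = -88*(605 - 1*7695) = -88*(605 - 7695) = -88*(-7090) = 623920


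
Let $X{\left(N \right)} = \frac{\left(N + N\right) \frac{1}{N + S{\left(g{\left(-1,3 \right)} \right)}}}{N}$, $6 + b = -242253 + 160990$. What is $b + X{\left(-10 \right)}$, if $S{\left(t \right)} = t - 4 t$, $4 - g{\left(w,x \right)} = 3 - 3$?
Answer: $- \frac{893960}{11} \approx -81269.0$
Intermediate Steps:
$g{\left(w,x \right)} = 4$ ($g{\left(w,x \right)} = 4 - \left(3 - 3\right) = 4 - 0 = 4 + 0 = 4$)
$S{\left(t \right)} = - 3 t$
$b = -81269$ ($b = -6 + \left(-242253 + 160990\right) = -6 - 81263 = -81269$)
$X{\left(N \right)} = \frac{2}{-12 + N}$ ($X{\left(N \right)} = \frac{\left(N + N\right) \frac{1}{N - 12}}{N} = \frac{2 N \frac{1}{N - 12}}{N} = \frac{2 N \frac{1}{-12 + N}}{N} = \frac{2}{-12 + N}$)
$b + X{\left(-10 \right)} = -81269 + \frac{2}{-12 - 10} = -81269 + \frac{2}{-22} = -81269 + 2 \left(- \frac{1}{22}\right) = -81269 - \frac{1}{11} = - \frac{893960}{11}$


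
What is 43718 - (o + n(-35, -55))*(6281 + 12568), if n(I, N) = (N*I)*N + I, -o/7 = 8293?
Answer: 3090544607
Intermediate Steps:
o = -58051 (o = -7*8293 = -58051)
n(I, N) = I + I*N² (n(I, N) = (I*N)*N + I = I*N² + I = I + I*N²)
43718 - (o + n(-35, -55))*(6281 + 12568) = 43718 - (-58051 - 35*(1 + (-55)²))*(6281 + 12568) = 43718 - (-58051 - 35*(1 + 3025))*18849 = 43718 - (-58051 - 35*3026)*18849 = 43718 - (-58051 - 105910)*18849 = 43718 - (-163961)*18849 = 43718 - 1*(-3090500889) = 43718 + 3090500889 = 3090544607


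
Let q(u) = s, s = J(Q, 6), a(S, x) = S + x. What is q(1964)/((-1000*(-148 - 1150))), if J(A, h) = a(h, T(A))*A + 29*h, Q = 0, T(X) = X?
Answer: 87/649000 ≈ 0.00013405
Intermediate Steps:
J(A, h) = 29*h + A*(A + h) (J(A, h) = (h + A)*A + 29*h = (A + h)*A + 29*h = A*(A + h) + 29*h = 29*h + A*(A + h))
s = 174 (s = 29*6 + 0*(0 + 6) = 174 + 0*6 = 174 + 0 = 174)
q(u) = 174
q(1964)/((-1000*(-148 - 1150))) = 174/((-1000*(-148 - 1150))) = 174/((-1000*(-1298))) = 174/1298000 = 174*(1/1298000) = 87/649000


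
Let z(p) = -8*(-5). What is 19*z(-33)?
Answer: 760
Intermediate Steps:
z(p) = 40
19*z(-33) = 19*40 = 760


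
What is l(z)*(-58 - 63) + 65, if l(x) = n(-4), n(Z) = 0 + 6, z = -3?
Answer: -661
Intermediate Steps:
n(Z) = 6
l(x) = 6
l(z)*(-58 - 63) + 65 = 6*(-58 - 63) + 65 = 6*(-121) + 65 = -726 + 65 = -661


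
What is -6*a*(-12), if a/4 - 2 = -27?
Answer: -7200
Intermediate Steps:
a = -100 (a = 8 + 4*(-27) = 8 - 108 = -100)
-6*a*(-12) = -6*(-100)*(-12) = 600*(-12) = -7200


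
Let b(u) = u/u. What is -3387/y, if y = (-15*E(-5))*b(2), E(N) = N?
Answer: -1129/25 ≈ -45.160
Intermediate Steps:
b(u) = 1
y = 75 (y = -15*(-5)*1 = 75*1 = 75)
-3387/y = -3387/75 = -3387*1/75 = -1129/25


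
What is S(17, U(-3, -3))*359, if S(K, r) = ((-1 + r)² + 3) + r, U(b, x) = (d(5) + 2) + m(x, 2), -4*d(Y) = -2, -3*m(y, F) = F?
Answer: 71441/36 ≈ 1984.5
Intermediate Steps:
m(y, F) = -F/3
d(Y) = ½ (d(Y) = -¼*(-2) = ½)
U(b, x) = 11/6 (U(b, x) = (½ + 2) - ⅓*2 = 5/2 - ⅔ = 11/6)
S(K, r) = 3 + r + (-1 + r)² (S(K, r) = (3 + (-1 + r)²) + r = 3 + r + (-1 + r)²)
S(17, U(-3, -3))*359 = (4 + (11/6)² - 1*11/6)*359 = (4 + 121/36 - 11/6)*359 = (199/36)*359 = 71441/36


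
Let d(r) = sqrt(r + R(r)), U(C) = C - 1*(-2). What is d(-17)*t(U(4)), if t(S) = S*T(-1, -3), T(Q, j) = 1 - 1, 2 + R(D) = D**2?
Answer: 0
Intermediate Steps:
U(C) = 2 + C (U(C) = C + 2 = 2 + C)
R(D) = -2 + D**2
T(Q, j) = 0
d(r) = sqrt(-2 + r + r**2) (d(r) = sqrt(r + (-2 + r**2)) = sqrt(-2 + r + r**2))
t(S) = 0 (t(S) = S*0 = 0)
d(-17)*t(U(4)) = sqrt(-2 - 17 + (-17)**2)*0 = sqrt(-2 - 17 + 289)*0 = sqrt(270)*0 = (3*sqrt(30))*0 = 0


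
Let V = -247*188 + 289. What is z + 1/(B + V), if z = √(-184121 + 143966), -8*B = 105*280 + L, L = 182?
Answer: -4/199379 + I*√40155 ≈ -2.0062e-5 + 200.39*I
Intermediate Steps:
B = -14791/4 (B = -(105*280 + 182)/8 = -(29400 + 182)/8 = -⅛*29582 = -14791/4 ≈ -3697.8)
V = -46147 (V = -46436 + 289 = -46147)
z = I*√40155 (z = √(-40155) = I*√40155 ≈ 200.39*I)
z + 1/(B + V) = I*√40155 + 1/(-14791/4 - 46147) = I*√40155 + 1/(-199379/4) = I*√40155 - 4/199379 = -4/199379 + I*√40155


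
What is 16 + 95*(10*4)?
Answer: 3816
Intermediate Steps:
16 + 95*(10*4) = 16 + 95*40 = 16 + 3800 = 3816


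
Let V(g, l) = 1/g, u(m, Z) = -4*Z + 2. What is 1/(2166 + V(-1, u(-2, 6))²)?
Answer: 1/2167 ≈ 0.00046147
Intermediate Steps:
u(m, Z) = 2 - 4*Z
1/(2166 + V(-1, u(-2, 6))²) = 1/(2166 + (1/(-1))²) = 1/(2166 + (-1)²) = 1/(2166 + 1) = 1/2167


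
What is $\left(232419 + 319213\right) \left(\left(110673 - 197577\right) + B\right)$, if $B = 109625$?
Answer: $12533630672$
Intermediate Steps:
$\left(232419 + 319213\right) \left(\left(110673 - 197577\right) + B\right) = \left(232419 + 319213\right) \left(\left(110673 - 197577\right) + 109625\right) = 551632 \left(-86904 + 109625\right) = 551632 \cdot 22721 = 12533630672$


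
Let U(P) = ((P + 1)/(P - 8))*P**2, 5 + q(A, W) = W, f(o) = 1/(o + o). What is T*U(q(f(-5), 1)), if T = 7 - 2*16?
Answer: -100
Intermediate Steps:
f(o) = 1/(2*o)
q(A, W) = -5 + W
U(P) = P**2*(1 + P)/(-8 + P) (U(P) = ((1 + P)/(-8 + P))*P**2 = P**2*(1 + P)/(-8 + P))
T = -25 (T = 7 - 32 = -25)
T*U(q(f(-5), 1)) = -25*(-5 + 1)**2*(1 + (-5 + 1))/(-8 + (-5 + 1)) = -25*(-4)**2*(1 - 4)/(-8 - 4) = -400*(-3)/(-12) = -400*(-1)*(-3)/12 = -25*4 = -100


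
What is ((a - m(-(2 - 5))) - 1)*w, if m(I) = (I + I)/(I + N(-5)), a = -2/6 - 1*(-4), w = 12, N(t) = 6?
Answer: 24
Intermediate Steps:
a = 11/3 (a = -2*1/6 + 4 = -1/3 + 4 = 11/3 ≈ 3.6667)
m(I) = 2*I/(6 + I) (m(I) = (I + I)/(I + 6) = (2*I)/(6 + I) = 2*I/(6 + I))
((a - m(-(2 - 5))) - 1)*w = ((11/3 - 2*(-(2 - 5))/(6 - (2 - 5))) - 1)*12 = ((11/3 - 2*(-1*(-3))/(6 - 1*(-3))) - 1)*12 = ((11/3 - 2*3/(6 + 3)) - 1)*12 = ((11/3 - 2*3/9) - 1)*12 = ((11/3 - 1*2/3) - 1)*12 = ((11/3 - 2/3) - 1)*12 = (3 - 1)*12 = 2*12 = 24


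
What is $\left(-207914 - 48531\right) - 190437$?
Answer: $-446882$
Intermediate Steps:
$\left(-207914 - 48531\right) - 190437 = -256445 - 190437 = -446882$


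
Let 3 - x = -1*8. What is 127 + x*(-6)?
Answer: 61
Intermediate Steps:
x = 11 (x = 3 - (-1)*8 = 3 - 1*(-8) = 3 + 8 = 11)
127 + x*(-6) = 127 + 11*(-6) = 127 - 66 = 61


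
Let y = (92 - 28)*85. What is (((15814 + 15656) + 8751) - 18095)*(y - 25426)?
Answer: -442210236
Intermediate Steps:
y = 5440 (y = 64*85 = 5440)
(((15814 + 15656) + 8751) - 18095)*(y - 25426) = (((15814 + 15656) + 8751) - 18095)*(5440 - 25426) = ((31470 + 8751) - 18095)*(-19986) = (40221 - 18095)*(-19986) = 22126*(-19986) = -442210236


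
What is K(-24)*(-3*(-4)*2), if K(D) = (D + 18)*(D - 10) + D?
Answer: 4320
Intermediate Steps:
K(D) = D + (-10 + D)*(18 + D) (K(D) = (18 + D)*(-10 + D) + D = (-10 + D)*(18 + D) + D = D + (-10 + D)*(18 + D))
K(-24)*(-3*(-4)*2) = (-180 + (-24)**2 + 9*(-24))*(-3*(-4)*2) = (-180 + 576 - 216)*(12*2) = 180*24 = 4320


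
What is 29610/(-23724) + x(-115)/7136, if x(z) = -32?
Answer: -368153/293914 ≈ -1.2526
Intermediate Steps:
29610/(-23724) + x(-115)/7136 = 29610/(-23724) - 32/7136 = 29610*(-1/23724) - 32*1/7136 = -1645/1318 - 1/223 = -368153/293914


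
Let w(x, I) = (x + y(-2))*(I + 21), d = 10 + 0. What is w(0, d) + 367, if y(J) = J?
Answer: 305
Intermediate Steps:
d = 10
w(x, I) = (-2 + x)*(21 + I) (w(x, I) = (x - 2)*(I + 21) = (-2 + x)*(21 + I))
w(0, d) + 367 = (-42 - 2*10 + 21*0 + 10*0) + 367 = (-42 - 20 + 0 + 0) + 367 = -62 + 367 = 305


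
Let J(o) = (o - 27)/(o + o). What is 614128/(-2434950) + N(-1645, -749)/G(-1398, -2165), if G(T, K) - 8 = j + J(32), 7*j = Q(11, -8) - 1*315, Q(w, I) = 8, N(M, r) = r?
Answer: 4982768424/240924775 ≈ 20.682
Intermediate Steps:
J(o) = (-27 + o)/(2*o) (J(o) = (-27 + o)/((2*o)) = (-27 + o)*(1/(2*o)) = (-27 + o)/(2*o))
j = -307/7 (j = (8 - 1*315)/7 = (8 - 315)/7 = (1/7)*(-307) = -307/7 ≈ -43.857)
G(T, K) = -16029/448 (G(T, K) = 8 + (-307/7 + (1/2)*(-27 + 32)/32) = 8 + (-307/7 + (1/2)*(1/32)*5) = 8 + (-307/7 + 5/64) = 8 - 19613/448 = -16029/448)
614128/(-2434950) + N(-1645, -749)/G(-1398, -2165) = 614128/(-2434950) - 749/(-16029/448) = 614128*(-1/2434950) - 749*(-448/16029) = -307064/1217475 + 335552/16029 = 4982768424/240924775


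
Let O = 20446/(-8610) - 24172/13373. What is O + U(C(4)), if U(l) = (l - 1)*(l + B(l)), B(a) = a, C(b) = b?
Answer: 1140925721/57570765 ≈ 19.818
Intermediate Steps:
O = -240772639/57570765 (O = 20446*(-1/8610) - 24172*1/13373 = -10223/4305 - 24172/13373 = -240772639/57570765 ≈ -4.1822)
U(l) = 2*l*(-1 + l) (U(l) = (l - 1)*(l + l) = (-1 + l)*(2*l) = 2*l*(-1 + l))
O + U(C(4)) = -240772639/57570765 + 2*4*(-1 + 4) = -240772639/57570765 + 2*4*3 = -240772639/57570765 + 24 = 1140925721/57570765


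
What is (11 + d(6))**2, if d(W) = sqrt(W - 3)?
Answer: (11 + sqrt(3))**2 ≈ 162.10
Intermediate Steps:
d(W) = sqrt(-3 + W)
(11 + d(6))**2 = (11 + sqrt(-3 + 6))**2 = (11 + sqrt(3))**2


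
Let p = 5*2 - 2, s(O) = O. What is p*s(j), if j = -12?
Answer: -96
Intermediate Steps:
p = 8 (p = 10 - 2 = 8)
p*s(j) = 8*(-12) = -96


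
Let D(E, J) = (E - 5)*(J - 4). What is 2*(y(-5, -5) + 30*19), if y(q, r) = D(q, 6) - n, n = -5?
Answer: 1110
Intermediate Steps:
D(E, J) = (-5 + E)*(-4 + J)
y(q, r) = -5 + 2*q (y(q, r) = (20 - 5*6 - 4*q + q*6) - 1*(-5) = (20 - 30 - 4*q + 6*q) + 5 = (-10 + 2*q) + 5 = -5 + 2*q)
2*(y(-5, -5) + 30*19) = 2*((-5 + 2*(-5)) + 30*19) = 2*((-5 - 10) + 570) = 2*(-15 + 570) = 2*555 = 1110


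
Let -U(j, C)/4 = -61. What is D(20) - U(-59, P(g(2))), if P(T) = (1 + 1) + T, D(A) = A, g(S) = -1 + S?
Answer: -224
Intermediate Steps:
P(T) = 2 + T
U(j, C) = 244 (U(j, C) = -4*(-61) = 244)
D(20) - U(-59, P(g(2))) = 20 - 1*244 = 20 - 244 = -224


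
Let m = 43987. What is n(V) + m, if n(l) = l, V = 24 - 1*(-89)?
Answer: 44100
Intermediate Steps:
V = 113 (V = 24 + 89 = 113)
n(V) + m = 113 + 43987 = 44100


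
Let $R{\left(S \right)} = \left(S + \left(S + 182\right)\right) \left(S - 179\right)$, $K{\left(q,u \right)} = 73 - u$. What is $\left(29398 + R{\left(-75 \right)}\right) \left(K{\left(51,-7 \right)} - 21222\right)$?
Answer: $-449690340$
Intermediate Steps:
$R{\left(S \right)} = \left(-179 + S\right) \left(182 + 2 S\right)$ ($R{\left(S \right)} = \left(S + \left(182 + S\right)\right) \left(-179 + S\right) = \left(182 + 2 S\right) \left(-179 + S\right) = \left(-179 + S\right) \left(182 + 2 S\right)$)
$\left(29398 + R{\left(-75 \right)}\right) \left(K{\left(51,-7 \right)} - 21222\right) = \left(29398 - \left(19378 - 11250\right)\right) \left(\left(73 - -7\right) - 21222\right) = \left(29398 + \left(-32578 + 13200 + 2 \cdot 5625\right)\right) \left(\left(73 + 7\right) - 21222\right) = \left(29398 + \left(-32578 + 13200 + 11250\right)\right) \left(80 - 21222\right) = \left(29398 - 8128\right) \left(-21142\right) = 21270 \left(-21142\right) = -449690340$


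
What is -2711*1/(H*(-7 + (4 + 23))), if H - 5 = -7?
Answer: 2711/40 ≈ 67.775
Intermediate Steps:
H = -2 (H = 5 - 7 = -2)
-2711*1/(H*(-7 + (4 + 23))) = -2711*(-1/(2*(-7 + (4 + 23)))) = -2711*(-1/(2*(-7 + 27))) = -2711/((-2*20)) = -2711/(-40) = -2711*(-1/40) = 2711/40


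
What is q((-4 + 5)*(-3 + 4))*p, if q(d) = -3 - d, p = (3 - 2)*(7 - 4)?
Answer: -12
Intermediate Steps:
p = 3 (p = 1*3 = 3)
q((-4 + 5)*(-3 + 4))*p = (-3 - (-4 + 5)*(-3 + 4))*3 = (-3 - 1)*3 = -4*3 = -12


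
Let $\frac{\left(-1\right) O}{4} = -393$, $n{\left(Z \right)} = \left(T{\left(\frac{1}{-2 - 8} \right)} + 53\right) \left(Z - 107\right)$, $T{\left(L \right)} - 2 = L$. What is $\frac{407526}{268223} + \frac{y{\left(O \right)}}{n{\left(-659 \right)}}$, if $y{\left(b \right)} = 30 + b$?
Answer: $\frac{9282311468}{6266493949} \approx 1.4813$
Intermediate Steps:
$T{\left(L \right)} = 2 + L$
$n{\left(Z \right)} = - \frac{58743}{10} + \frac{549 Z}{10}$ ($n{\left(Z \right)} = \left(\left(2 + \frac{1}{-2 - 8}\right) + 53\right) \left(Z - 107\right) = \left(\left(2 + \frac{1}{-10}\right) + 53\right) \left(-107 + Z\right) = \left(\left(2 - \frac{1}{10}\right) + 53\right) \left(-107 + Z\right) = \left(\frac{19}{10} + 53\right) \left(-107 + Z\right) = \frac{549 \left(-107 + Z\right)}{10} = - \frac{58743}{10} + \frac{549 Z}{10}$)
$O = 1572$ ($O = \left(-4\right) \left(-393\right) = 1572$)
$\frac{407526}{268223} + \frac{y{\left(O \right)}}{n{\left(-659 \right)}} = \frac{407526}{268223} + \frac{30 + 1572}{- \frac{58743}{10} + \frac{549}{10} \left(-659\right)} = 407526 \cdot \frac{1}{268223} + \frac{1602}{- \frac{58743}{10} - \frac{361791}{10}} = \frac{407526}{268223} + \frac{1602}{- \frac{210267}{5}} = \frac{407526}{268223} + 1602 \left(- \frac{5}{210267}\right) = \frac{407526}{268223} - \frac{890}{23363} = \frac{9282311468}{6266493949}$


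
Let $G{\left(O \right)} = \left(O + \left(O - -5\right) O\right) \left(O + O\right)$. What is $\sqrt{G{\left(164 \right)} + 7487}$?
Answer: $3 \sqrt{1016903} \approx 3025.3$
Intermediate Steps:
$G{\left(O \right)} = 2 O \left(O + O \left(5 + O\right)\right)$ ($G{\left(O \right)} = \left(O + \left(O + 5\right) O\right) 2 O = \left(O + \left(5 + O\right) O\right) 2 O = \left(O + O \left(5 + O\right)\right) 2 O = 2 O \left(O + O \left(5 + O\right)\right)$)
$\sqrt{G{\left(164 \right)} + 7487} = \sqrt{2 \cdot 164^{2} \left(6 + 164\right) + 7487} = \sqrt{2 \cdot 26896 \cdot 170 + 7487} = \sqrt{9144640 + 7487} = \sqrt{9152127} = 3 \sqrt{1016903}$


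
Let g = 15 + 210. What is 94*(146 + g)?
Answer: 34874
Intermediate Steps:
g = 225
94*(146 + g) = 94*(146 + 225) = 94*371 = 34874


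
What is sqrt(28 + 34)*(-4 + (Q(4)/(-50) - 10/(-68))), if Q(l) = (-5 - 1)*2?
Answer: -3071*sqrt(62)/850 ≈ -28.448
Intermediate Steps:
Q(l) = -12 (Q(l) = -6*2 = -12)
sqrt(28 + 34)*(-4 + (Q(4)/(-50) - 10/(-68))) = sqrt(28 + 34)*(-4 + (-12/(-50) - 10/(-68))) = sqrt(62)*(-4 + (-12*(-1/50) - 10*(-1/68))) = sqrt(62)*(-4 + (6/25 + 5/34)) = sqrt(62)*(-4 + 329/850) = sqrt(62)*(-3071/850) = -3071*sqrt(62)/850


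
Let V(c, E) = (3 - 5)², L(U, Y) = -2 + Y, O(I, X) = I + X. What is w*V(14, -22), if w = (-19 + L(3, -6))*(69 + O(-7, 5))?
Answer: -7236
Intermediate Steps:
V(c, E) = 4 (V(c, E) = (-2)² = 4)
w = -1809 (w = (-19 + (-2 - 6))*(69 + (-7 + 5)) = (-19 - 8)*(69 - 2) = -27*67 = -1809)
w*V(14, -22) = -1809*4 = -7236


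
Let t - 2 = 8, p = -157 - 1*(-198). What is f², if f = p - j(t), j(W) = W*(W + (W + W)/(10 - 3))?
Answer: 375769/49 ≈ 7668.8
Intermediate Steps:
p = 41 (p = -157 + 198 = 41)
t = 10 (t = 2 + 8 = 10)
j(W) = 9*W²/7 (j(W) = W*(W + (2*W)/7) = W*(W + (2*W)*(⅐)) = W*(W + 2*W/7) = W*(9*W/7) = 9*W²/7)
f = -613/7 (f = 41 - 9*10²/7 = 41 - 9*100/7 = 41 - 1*900/7 = 41 - 900/7 = -613/7 ≈ -87.571)
f² = (-613/7)² = 375769/49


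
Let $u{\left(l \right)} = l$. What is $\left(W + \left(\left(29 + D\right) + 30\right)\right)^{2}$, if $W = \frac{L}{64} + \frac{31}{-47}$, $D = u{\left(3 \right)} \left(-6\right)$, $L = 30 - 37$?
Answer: $\frac{14644630225}{9048064} \approx 1618.5$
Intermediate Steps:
$L = -7$ ($L = 30 - 37 = -7$)
$D = -18$ ($D = 3 \left(-6\right) = -18$)
$W = - \frac{2313}{3008}$ ($W = - \frac{7}{64} + \frac{31}{-47} = \left(-7\right) \frac{1}{64} + 31 \left(- \frac{1}{47}\right) = - \frac{7}{64} - \frac{31}{47} = - \frac{2313}{3008} \approx -0.76895$)
$\left(W + \left(\left(29 + D\right) + 30\right)\right)^{2} = \left(- \frac{2313}{3008} + \left(\left(29 - 18\right) + 30\right)\right)^{2} = \left(- \frac{2313}{3008} + \left(11 + 30\right)\right)^{2} = \left(- \frac{2313}{3008} + 41\right)^{2} = \left(\frac{121015}{3008}\right)^{2} = \frac{14644630225}{9048064}$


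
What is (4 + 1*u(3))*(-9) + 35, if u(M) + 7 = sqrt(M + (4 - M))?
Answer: 44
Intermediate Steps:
u(M) = -5 (u(M) = -7 + sqrt(M + (4 - M)) = -7 + sqrt(4) = -7 + 2 = -5)
(4 + 1*u(3))*(-9) + 35 = (4 + 1*(-5))*(-9) + 35 = (4 - 5)*(-9) + 35 = -1*(-9) + 35 = 9 + 35 = 44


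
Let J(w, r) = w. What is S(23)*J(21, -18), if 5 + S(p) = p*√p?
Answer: -105 + 483*√23 ≈ 2211.4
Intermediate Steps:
S(p) = -5 + p^(3/2) (S(p) = -5 + p*√p = -5 + p^(3/2))
S(23)*J(21, -18) = (-5 + 23^(3/2))*21 = (-5 + 23*√23)*21 = -105 + 483*√23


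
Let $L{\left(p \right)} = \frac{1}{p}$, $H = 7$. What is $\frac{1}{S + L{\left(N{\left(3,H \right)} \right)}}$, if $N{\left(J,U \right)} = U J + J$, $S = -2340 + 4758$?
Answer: $\frac{24}{58033} \approx 0.00041356$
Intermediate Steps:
$S = 2418$
$N{\left(J,U \right)} = J + J U$ ($N{\left(J,U \right)} = J U + J = J + J U$)
$\frac{1}{S + L{\left(N{\left(3,H \right)} \right)}} = \frac{1}{2418 + \frac{1}{3 \left(1 + 7\right)}} = \frac{1}{2418 + \frac{1}{3 \cdot 8}} = \frac{1}{2418 + \frac{1}{24}} = \frac{1}{\frac{58033}{24}} = \frac{24}{58033}$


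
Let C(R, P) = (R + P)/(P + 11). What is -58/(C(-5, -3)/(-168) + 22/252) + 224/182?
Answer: -379264/611 ≈ -620.73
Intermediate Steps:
C(R, P) = (P + R)/(11 + P)
-58/(C(-5, -3)/(-168) + 22/252) + 224/182 = -58/(((-3 - 5)/(11 - 3))/(-168) + 22/252) + 224/182 = -58/((-8/8)*(-1/168) + 22*(1/252)) + 224*(1/182) = -58/(((1/8)*(-8))*(-1/168) + 11/126) + 16/13 = -58/(-1*(-1/168) + 11/126) + 16/13 = -58/(1/168 + 11/126) + 16/13 = -58/47/504 + 16/13 = -58*504/47 + 16/13 = -29232/47 + 16/13 = -379264/611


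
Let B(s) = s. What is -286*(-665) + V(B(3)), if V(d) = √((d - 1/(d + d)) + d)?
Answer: 190190 + √210/6 ≈ 1.9019e+5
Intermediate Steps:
V(d) = √(2*d - 1/(2*d)) (V(d) = √((d - 1/(2*d)) + d) = √(2*d - 1/(2*d)))
-286*(-665) + V(B(3)) = -286*(-665) + √(-2/3 + 8*3)/2 = 190190 + √(-2*⅓ + 24)/2 = 190190 + √(-⅔ + 24)/2 = 190190 + √(70/3)/2 = 190190 + (√210/3)/2 = 190190 + √210/6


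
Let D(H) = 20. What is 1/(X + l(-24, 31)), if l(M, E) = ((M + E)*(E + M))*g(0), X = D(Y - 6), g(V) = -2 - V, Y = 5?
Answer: -1/78 ≈ -0.012821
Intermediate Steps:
X = 20
l(M, E) = -2*(E + M)**2 (l(M, E) = ((M + E)*(E + M))*(-2 - 1*0) = ((E + M)*(E + M))*(-2 + 0) = (E + M)**2*(-2) = -2*(E + M)**2)
1/(X + l(-24, 31)) = 1/(20 - 2*(31 - 24)**2) = 1/(20 - 2*7**2) = 1/(20 - 2*49) = 1/(20 - 98) = 1/(-78) = -1/78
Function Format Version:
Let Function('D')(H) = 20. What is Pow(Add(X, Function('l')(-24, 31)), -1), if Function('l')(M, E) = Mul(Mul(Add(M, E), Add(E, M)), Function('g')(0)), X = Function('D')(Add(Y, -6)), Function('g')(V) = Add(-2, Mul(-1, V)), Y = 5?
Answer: Rational(-1, 78) ≈ -0.012821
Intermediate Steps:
X = 20
Function('l')(M, E) = Mul(-2, Pow(Add(E, M), 2)) (Function('l')(M, E) = Mul(Mul(Add(M, E), Add(E, M)), Add(-2, Mul(-1, 0))) = Mul(Mul(Add(E, M), Add(E, M)), Add(-2, 0)) = Mul(Pow(Add(E, M), 2), -2) = Mul(-2, Pow(Add(E, M), 2)))
Pow(Add(X, Function('l')(-24, 31)), -1) = Pow(Add(20, Mul(-2, Pow(Add(31, -24), 2))), -1) = Pow(Add(20, Mul(-2, Pow(7, 2))), -1) = Pow(Add(20, Mul(-2, 49)), -1) = Pow(Add(20, -98), -1) = Pow(-78, -1) = Rational(-1, 78)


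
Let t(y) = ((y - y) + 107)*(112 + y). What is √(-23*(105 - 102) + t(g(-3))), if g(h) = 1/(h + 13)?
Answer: √1192570/10 ≈ 109.20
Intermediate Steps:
g(h) = 1/(13 + h)
t(y) = 11984 + 107*y (t(y) = (0 + 107)*(112 + y) = 107*(112 + y) = 11984 + 107*y)
√(-23*(105 - 102) + t(g(-3))) = √(-23*(105 - 102) + (11984 + 107/(13 - 3))) = √(-23*3 + (11984 + 107/10)) = √(-69 + (11984 + 107*(⅒))) = √(-69 + (11984 + 107/10)) = √(-69 + 119947/10) = √(119257/10) = √1192570/10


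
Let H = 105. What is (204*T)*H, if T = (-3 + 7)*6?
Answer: 514080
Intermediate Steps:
T = 24 (T = 4*6 = 24)
(204*T)*H = (204*24)*105 = 4896*105 = 514080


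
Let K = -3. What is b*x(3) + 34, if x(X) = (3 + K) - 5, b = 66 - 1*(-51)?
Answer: -551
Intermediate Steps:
b = 117 (b = 66 + 51 = 117)
x(X) = -5 (x(X) = (3 - 3) - 5 = 0 - 5 = -5)
b*x(3) + 34 = 117*(-5) + 34 = -585 + 34 = -551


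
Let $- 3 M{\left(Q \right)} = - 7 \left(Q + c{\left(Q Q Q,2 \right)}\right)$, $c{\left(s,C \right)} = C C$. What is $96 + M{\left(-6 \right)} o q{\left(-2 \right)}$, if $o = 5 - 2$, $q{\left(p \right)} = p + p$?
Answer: $152$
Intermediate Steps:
$c{\left(s,C \right)} = C^{2}$
$q{\left(p \right)} = 2 p$
$M{\left(Q \right)} = \frac{28}{3} + \frac{7 Q}{3}$ ($M{\left(Q \right)} = - \frac{\left(-7\right) \left(Q + 2^{2}\right)}{3} = - \frac{\left(-7\right) \left(Q + 4\right)}{3} = - \frac{\left(-7\right) \left(4 + Q\right)}{3} = - \frac{-28 - 7 Q}{3} = \frac{28}{3} + \frac{7 Q}{3}$)
$o = 3$
$96 + M{\left(-6 \right)} o q{\left(-2 \right)} = 96 + \left(\frac{28}{3} + \frac{7}{3} \left(-6\right)\right) 3 \cdot 2 \left(-2\right) = 96 + \left(\frac{28}{3} - 14\right) 3 \left(-4\right) = 96 - -56 = 96 + 56 = 152$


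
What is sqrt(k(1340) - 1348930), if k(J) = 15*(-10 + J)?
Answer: 2*I*sqrt(332245) ≈ 1152.8*I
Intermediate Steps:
k(J) = -150 + 15*J
sqrt(k(1340) - 1348930) = sqrt((-150 + 15*1340) - 1348930) = sqrt((-150 + 20100) - 1348930) = sqrt(19950 - 1348930) = sqrt(-1328980) = 2*I*sqrt(332245)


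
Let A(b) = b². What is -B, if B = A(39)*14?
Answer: -21294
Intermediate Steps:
B = 21294 (B = 39²*14 = 1521*14 = 21294)
-B = -1*21294 = -21294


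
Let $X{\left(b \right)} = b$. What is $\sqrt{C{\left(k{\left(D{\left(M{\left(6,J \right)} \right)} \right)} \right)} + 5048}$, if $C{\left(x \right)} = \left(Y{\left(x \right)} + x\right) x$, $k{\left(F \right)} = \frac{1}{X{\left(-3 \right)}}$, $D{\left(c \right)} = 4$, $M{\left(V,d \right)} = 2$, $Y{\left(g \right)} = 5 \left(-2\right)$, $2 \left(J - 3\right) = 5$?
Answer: $\frac{\sqrt{45463}}{3} \approx 71.073$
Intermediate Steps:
$J = \frac{11}{2}$ ($J = 3 + \frac{1}{2} \cdot 5 = 3 + \frac{5}{2} = \frac{11}{2} \approx 5.5$)
$Y{\left(g \right)} = -10$
$k{\left(F \right)} = - \frac{1}{3}$ ($k{\left(F \right)} = \frac{1}{-3} = - \frac{1}{3}$)
$C{\left(x \right)} = x \left(-10 + x\right)$ ($C{\left(x \right)} = \left(-10 + x\right) x = x \left(-10 + x\right)$)
$\sqrt{C{\left(k{\left(D{\left(M{\left(6,J \right)} \right)} \right)} \right)} + 5048} = \sqrt{- \frac{-10 - \frac{1}{3}}{3} + 5048} = \sqrt{\left(- \frac{1}{3}\right) \left(- \frac{31}{3}\right) + 5048} = \sqrt{\frac{31}{9} + 5048} = \sqrt{\frac{45463}{9}} = \frac{\sqrt{45463}}{3}$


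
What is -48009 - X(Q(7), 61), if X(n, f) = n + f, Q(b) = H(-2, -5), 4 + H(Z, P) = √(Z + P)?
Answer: -48066 - I*√7 ≈ -48066.0 - 2.6458*I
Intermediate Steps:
H(Z, P) = -4 + √(P + Z) (H(Z, P) = -4 + √(Z + P) = -4 + √(P + Z))
Q(b) = -4 + I*√7 (Q(b) = -4 + √(-5 - 2) = -4 + √(-7) = -4 + I*√7)
X(n, f) = f + n
-48009 - X(Q(7), 61) = -48009 - (61 + (-4 + I*√7)) = -48009 - (57 + I*√7) = -48009 + (-57 - I*√7) = -48066 - I*√7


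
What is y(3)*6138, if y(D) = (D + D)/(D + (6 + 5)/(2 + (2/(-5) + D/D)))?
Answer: 239382/47 ≈ 5093.2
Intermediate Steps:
y(D) = 2*D/(55/13 + D) (y(D) = (2*D)/(D + 11/(2 + (2*(-⅕) + 1))) = (2*D)/(D + 11/(2 + (-⅖ + 1))) = (2*D)/(D + 11/(2 + ⅗)) = (2*D)/(D + 11/(13/5)) = (2*D)/(D + 11*(5/13)) = (2*D)/(D + 55/13) = (2*D)/(55/13 + D) = 2*D/(55/13 + D))
y(3)*6138 = (26*3/(55 + 13*3))*6138 = (26*3/(55 + 39))*6138 = (26*3/94)*6138 = (26*3*(1/94))*6138 = (39/47)*6138 = 239382/47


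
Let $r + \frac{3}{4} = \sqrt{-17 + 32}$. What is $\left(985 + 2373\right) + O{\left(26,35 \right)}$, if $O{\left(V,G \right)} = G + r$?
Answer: $\frac{13569}{4} + \sqrt{15} \approx 3396.1$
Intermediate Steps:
$r = - \frac{3}{4} + \sqrt{15}$ ($r = - \frac{3}{4} + \sqrt{-17 + 32} = - \frac{3}{4} + \sqrt{15} \approx 3.123$)
$O{\left(V,G \right)} = - \frac{3}{4} + G + \sqrt{15}$ ($O{\left(V,G \right)} = G - \left(\frac{3}{4} - \sqrt{15}\right) = - \frac{3}{4} + G + \sqrt{15}$)
$\left(985 + 2373\right) + O{\left(26,35 \right)} = \left(985 + 2373\right) + \left(- \frac{3}{4} + 35 + \sqrt{15}\right) = 3358 + \left(\frac{137}{4} + \sqrt{15}\right) = \frac{13569}{4} + \sqrt{15}$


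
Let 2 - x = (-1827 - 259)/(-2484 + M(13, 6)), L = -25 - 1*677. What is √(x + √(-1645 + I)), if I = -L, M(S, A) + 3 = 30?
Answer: √(15756 + 13689*I*√943)/117 ≈ 3.9925 + 3.8457*I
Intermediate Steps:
M(S, A) = 27 (M(S, A) = -3 + 30 = 27)
L = -702 (L = -25 - 677 = -702)
x = 404/351 (x = 2 - (-1827 - 259)/(-2484 + 27) = 2 - (-2086)/(-2457) = 2 - (-2086)*(-1)/2457 = 2 - 1*298/351 = 2 - 298/351 = 404/351 ≈ 1.1510)
I = 702 (I = -1*(-702) = 702)
√(x + √(-1645 + I)) = √(404/351 + √(-1645 + 702)) = √(404/351 + √(-943)) = √(404/351 + I*√943)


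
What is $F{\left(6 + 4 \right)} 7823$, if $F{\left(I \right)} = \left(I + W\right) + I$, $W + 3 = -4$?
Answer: $101699$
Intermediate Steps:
$W = -7$ ($W = -3 - 4 = -7$)
$F{\left(I \right)} = -7 + 2 I$ ($F{\left(I \right)} = \left(I - 7\right) + I = \left(-7 + I\right) + I = -7 + 2 I$)
$F{\left(6 + 4 \right)} 7823 = \left(-7 + 2 \left(6 + 4\right)\right) 7823 = \left(-7 + 2 \cdot 10\right) 7823 = \left(-7 + 20\right) 7823 = 13 \cdot 7823 = 101699$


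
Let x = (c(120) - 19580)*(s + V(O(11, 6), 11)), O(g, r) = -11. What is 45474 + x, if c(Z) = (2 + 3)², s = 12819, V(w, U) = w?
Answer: -250414966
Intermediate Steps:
c(Z) = 25 (c(Z) = 5² = 25)
x = -250460440 (x = (25 - 19580)*(12819 - 11) = -19555*12808 = -250460440)
45474 + x = 45474 - 250460440 = -250414966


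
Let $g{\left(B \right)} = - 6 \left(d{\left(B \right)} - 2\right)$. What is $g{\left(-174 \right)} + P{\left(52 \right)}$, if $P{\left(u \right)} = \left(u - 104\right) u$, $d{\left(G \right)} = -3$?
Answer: $-2674$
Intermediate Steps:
$g{\left(B \right)} = 30$ ($g{\left(B \right)} = - 6 \left(-3 - 2\right) = \left(-6\right) \left(-5\right) = 30$)
$P{\left(u \right)} = u \left(-104 + u\right)$ ($P{\left(u \right)} = \left(-104 + u\right) u = u \left(-104 + u\right)$)
$g{\left(-174 \right)} + P{\left(52 \right)} = 30 + 52 \left(-104 + 52\right) = 30 + 52 \left(-52\right) = 30 - 2704 = -2674$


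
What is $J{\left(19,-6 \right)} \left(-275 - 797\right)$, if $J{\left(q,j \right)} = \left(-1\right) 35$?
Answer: $37520$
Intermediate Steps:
$J{\left(q,j \right)} = -35$
$J{\left(19,-6 \right)} \left(-275 - 797\right) = - 35 \left(-275 - 797\right) = \left(-35\right) \left(-1072\right) = 37520$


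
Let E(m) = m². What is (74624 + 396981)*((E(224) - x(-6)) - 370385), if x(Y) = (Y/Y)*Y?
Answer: -151009335815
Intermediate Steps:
x(Y) = Y (x(Y) = 1*Y = Y)
(74624 + 396981)*((E(224) - x(-6)) - 370385) = (74624 + 396981)*((224² - 1*(-6)) - 370385) = 471605*((50176 + 6) - 370385) = 471605*(50182 - 370385) = 471605*(-320203) = -151009335815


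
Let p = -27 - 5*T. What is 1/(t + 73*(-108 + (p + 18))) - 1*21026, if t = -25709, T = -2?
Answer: -704791521/33520 ≈ -21026.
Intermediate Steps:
p = -17 (p = -27 - 5*(-2) = -27 - 1*(-10) = -27 + 10 = -17)
1/(t + 73*(-108 + (p + 18))) - 1*21026 = 1/(-25709 + 73*(-108 + (-17 + 18))) - 1*21026 = 1/(-25709 + 73*(-108 + 1)) - 21026 = 1/(-25709 + 73*(-107)) - 21026 = 1/(-25709 - 7811) - 21026 = 1/(-33520) - 21026 = -1/33520 - 21026 = -704791521/33520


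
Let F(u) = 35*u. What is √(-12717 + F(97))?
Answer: I*√9322 ≈ 96.551*I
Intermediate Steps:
√(-12717 + F(97)) = √(-12717 + 35*97) = √(-12717 + 3395) = √(-9322) = I*√9322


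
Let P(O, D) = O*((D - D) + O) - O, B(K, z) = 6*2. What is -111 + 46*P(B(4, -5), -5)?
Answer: 5961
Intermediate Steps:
B(K, z) = 12
P(O, D) = O**2 - O (P(O, D) = O*(0 + O) - O = O*O - O = O**2 - O)
-111 + 46*P(B(4, -5), -5) = -111 + 46*(12*(-1 + 12)) = -111 + 46*(12*11) = -111 + 46*132 = -111 + 6072 = 5961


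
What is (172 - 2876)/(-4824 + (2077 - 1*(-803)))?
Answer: 338/243 ≈ 1.3909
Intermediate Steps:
(172 - 2876)/(-4824 + (2077 - 1*(-803))) = -2704/(-4824 + (2077 + 803)) = -2704/(-4824 + 2880) = -2704/(-1944) = -2704*(-1/1944) = 338/243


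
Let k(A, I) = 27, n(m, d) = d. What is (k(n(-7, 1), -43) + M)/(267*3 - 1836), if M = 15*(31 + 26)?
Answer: -98/115 ≈ -0.85217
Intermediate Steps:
M = 855 (M = 15*57 = 855)
(k(n(-7, 1), -43) + M)/(267*3 - 1836) = (27 + 855)/(267*3 - 1836) = 882/(801 - 1836) = 882/(-1035) = 882*(-1/1035) = -98/115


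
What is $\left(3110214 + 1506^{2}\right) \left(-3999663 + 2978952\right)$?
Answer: $-5489638935750$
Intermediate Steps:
$\left(3110214 + 1506^{2}\right) \left(-3999663 + 2978952\right) = \left(3110214 + 2268036\right) \left(-1020711\right) = 5378250 \left(-1020711\right) = -5489638935750$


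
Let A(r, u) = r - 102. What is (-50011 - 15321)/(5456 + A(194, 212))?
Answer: -16333/1387 ≈ -11.776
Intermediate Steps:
A(r, u) = -102 + r
(-50011 - 15321)/(5456 + A(194, 212)) = (-50011 - 15321)/(5456 + (-102 + 194)) = -65332/(5456 + 92) = -65332/5548 = -65332*1/5548 = -16333/1387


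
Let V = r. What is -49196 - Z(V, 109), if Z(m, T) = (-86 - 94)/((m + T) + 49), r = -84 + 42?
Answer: -1426639/29 ≈ -49194.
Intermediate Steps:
r = -42
V = -42
Z(m, T) = -180/(49 + T + m) (Z(m, T) = -180/((T + m) + 49) = -180/(49 + T + m))
-49196 - Z(V, 109) = -49196 - (-180)/(49 + 109 - 42) = -49196 - (-180)/116 = -49196 - 1*(-45/29) = -49196 + 45/29 = -1426639/29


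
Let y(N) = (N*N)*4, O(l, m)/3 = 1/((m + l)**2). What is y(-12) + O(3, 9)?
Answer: 27649/48 ≈ 576.02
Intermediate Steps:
O(l, m) = 3/(l + m)**2 (O(l, m) = 3/((m + l)**2) = 3/((l + m)**2) = 3/(l + m)**2)
y(N) = 4*N**2 (y(N) = N**2*4 = 4*N**2)
y(-12) + O(3, 9) = 4*(-12)**2 + 3/(3 + 9)**2 = 4*144 + 3/12**2 = 576 + 3*(1/144) = 576 + 1/48 = 27649/48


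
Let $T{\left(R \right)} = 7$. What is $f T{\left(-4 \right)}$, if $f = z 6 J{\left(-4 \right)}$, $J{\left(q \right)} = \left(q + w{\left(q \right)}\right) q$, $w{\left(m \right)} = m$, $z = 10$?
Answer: $13440$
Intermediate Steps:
$J{\left(q \right)} = 2 q^{2}$ ($J{\left(q \right)} = \left(q + q\right) q = 2 q q = 2 q^{2}$)
$f = 1920$ ($f = 10 \cdot 6 \cdot 2 \left(-4\right)^{2} = 60 \cdot 2 \cdot 16 = 60 \cdot 32 = 1920$)
$f T{\left(-4 \right)} = 1920 \cdot 7 = 13440$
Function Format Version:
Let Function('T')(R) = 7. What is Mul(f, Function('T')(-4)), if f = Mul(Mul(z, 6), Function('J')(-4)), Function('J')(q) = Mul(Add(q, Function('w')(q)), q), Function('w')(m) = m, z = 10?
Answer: 13440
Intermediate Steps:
Function('J')(q) = Mul(2, Pow(q, 2)) (Function('J')(q) = Mul(Add(q, q), q) = Mul(Mul(2, q), q) = Mul(2, Pow(q, 2)))
f = 1920 (f = Mul(Mul(10, 6), Mul(2, Pow(-4, 2))) = Mul(60, Mul(2, 16)) = Mul(60, 32) = 1920)
Mul(f, Function('T')(-4)) = Mul(1920, 7) = 13440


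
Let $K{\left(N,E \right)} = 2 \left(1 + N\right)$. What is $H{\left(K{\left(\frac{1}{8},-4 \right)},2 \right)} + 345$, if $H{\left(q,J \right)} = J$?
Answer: $347$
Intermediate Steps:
$K{\left(N,E \right)} = 2 + 2 N$
$H{\left(K{\left(\frac{1}{8},-4 \right)},2 \right)} + 345 = 2 + 345 = 347$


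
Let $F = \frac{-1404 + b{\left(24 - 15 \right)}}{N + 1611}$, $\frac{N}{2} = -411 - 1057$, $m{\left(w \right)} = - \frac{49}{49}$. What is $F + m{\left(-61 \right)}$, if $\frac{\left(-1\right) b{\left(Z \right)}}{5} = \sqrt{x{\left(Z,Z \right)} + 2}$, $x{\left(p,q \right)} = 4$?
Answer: $\frac{79}{1325} + \frac{\sqrt{6}}{265} \approx 0.068866$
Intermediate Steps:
$m{\left(w \right)} = -1$ ($m{\left(w \right)} = \left(-49\right) \frac{1}{49} = -1$)
$N = -2936$ ($N = 2 \left(-411 - 1057\right) = 2 \left(-1468\right) = -2936$)
$b{\left(Z \right)} = - 5 \sqrt{6}$ ($b{\left(Z \right)} = - 5 \sqrt{4 + 2} = - 5 \sqrt{6}$)
$F = \frac{1404}{1325} + \frac{\sqrt{6}}{265}$ ($F = \frac{-1404 - 5 \sqrt{6}}{-2936 + 1611} = \frac{-1404 - 5 \sqrt{6}}{-1325} = \left(-1404 - 5 \sqrt{6}\right) \left(- \frac{1}{1325}\right) = \frac{1404}{1325} + \frac{\sqrt{6}}{265} \approx 1.0689$)
$F + m{\left(-61 \right)} = \left(\frac{1404}{1325} + \frac{\sqrt{6}}{265}\right) - 1 = \frac{79}{1325} + \frac{\sqrt{6}}{265}$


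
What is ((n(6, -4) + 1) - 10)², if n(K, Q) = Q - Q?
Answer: 81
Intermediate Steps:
n(K, Q) = 0
((n(6, -4) + 1) - 10)² = ((0 + 1) - 10)² = (1 - 10)² = (-9)² = 81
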